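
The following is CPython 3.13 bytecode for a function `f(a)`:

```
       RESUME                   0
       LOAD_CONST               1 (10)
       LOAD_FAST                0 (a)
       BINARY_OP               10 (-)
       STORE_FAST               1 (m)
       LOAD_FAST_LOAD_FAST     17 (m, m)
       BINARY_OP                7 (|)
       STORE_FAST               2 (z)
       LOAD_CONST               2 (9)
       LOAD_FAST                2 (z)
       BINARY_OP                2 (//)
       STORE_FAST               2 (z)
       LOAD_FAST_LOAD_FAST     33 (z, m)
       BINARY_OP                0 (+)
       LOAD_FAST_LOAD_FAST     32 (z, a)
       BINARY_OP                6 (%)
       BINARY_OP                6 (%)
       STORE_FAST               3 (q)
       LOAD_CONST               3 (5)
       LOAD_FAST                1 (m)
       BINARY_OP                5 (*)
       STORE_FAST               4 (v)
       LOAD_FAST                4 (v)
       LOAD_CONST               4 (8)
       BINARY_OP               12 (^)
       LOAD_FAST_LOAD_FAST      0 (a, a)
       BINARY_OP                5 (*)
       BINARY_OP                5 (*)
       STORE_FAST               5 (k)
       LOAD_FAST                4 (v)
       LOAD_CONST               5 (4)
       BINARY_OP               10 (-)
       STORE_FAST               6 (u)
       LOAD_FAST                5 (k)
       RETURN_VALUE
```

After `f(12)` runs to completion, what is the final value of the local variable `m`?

LOAD_CONST → push 10. Stack: [10]
LOAD_FAST a → push 12. Stack: [10, 12]
BINARY_OP - → 10 - 12 = -2. Stack: [-2]
STORE_FAST m → m=-2. Stack: []
LOAD_FAST_LOAD_FAST m,m → push -2,-2. Stack: [-2, -2]
BINARY_OP | → -2 | -2 = -2. Stack: [-2]
STORE_FAST z → z=-2. Stack: []
LOAD_CONST → push 9. Stack: [9]
LOAD_FAST z → push -2. Stack: [9, -2]
BINARY_OP // → 9 // -2 = -5. Stack: [-5]
STORE_FAST z → z=-5. Stack: []
LOAD_FAST_LOAD_FAST z,m → push -5,-2. Stack: [-5, -2]
BINARY_OP + → -5 + -2 = -7. Stack: [-7]
LOAD_FAST_LOAD_FAST z,a → push -5,12. Stack: [-7, -5, 12]
BINARY_OP % → -5 % 12 = 7. Stack: [-7, 7]
BINARY_OP % → -7 % 7 = 0. Stack: [0]
STORE_FAST q → q=0. Stack: []
LOAD_CONST → push 5. Stack: [5]
LOAD_FAST m → push -2. Stack: [5, -2]
BINARY_OP * → 5 * -2 = -10. Stack: [-10]
STORE_FAST v → v=-10. Stack: []
LOAD_FAST v → push -10. Stack: [-10]
LOAD_CONST → push 8. Stack: [-10, 8]
BINARY_OP ^ → -10 ^ 8 = -2. Stack: [-2]
LOAD_FAST_LOAD_FAST a,a → push 12,12. Stack: [-2, 12, 12]
BINARY_OP * → 12 * 12 = 144. Stack: [-2, 144]
BINARY_OP * → -2 * 144 = -288. Stack: [-288]
STORE_FAST k → k=-288. Stack: []
LOAD_FAST v → push -10. Stack: [-10]
LOAD_CONST → push 4. Stack: [-10, 4]
BINARY_OP - → -10 - 4 = -14. Stack: [-14]
STORE_FAST u → u=-14. Stack: []
LOAD_FAST k → push -288. Stack: [-288]
RETURN_VALUE → return -288.

-2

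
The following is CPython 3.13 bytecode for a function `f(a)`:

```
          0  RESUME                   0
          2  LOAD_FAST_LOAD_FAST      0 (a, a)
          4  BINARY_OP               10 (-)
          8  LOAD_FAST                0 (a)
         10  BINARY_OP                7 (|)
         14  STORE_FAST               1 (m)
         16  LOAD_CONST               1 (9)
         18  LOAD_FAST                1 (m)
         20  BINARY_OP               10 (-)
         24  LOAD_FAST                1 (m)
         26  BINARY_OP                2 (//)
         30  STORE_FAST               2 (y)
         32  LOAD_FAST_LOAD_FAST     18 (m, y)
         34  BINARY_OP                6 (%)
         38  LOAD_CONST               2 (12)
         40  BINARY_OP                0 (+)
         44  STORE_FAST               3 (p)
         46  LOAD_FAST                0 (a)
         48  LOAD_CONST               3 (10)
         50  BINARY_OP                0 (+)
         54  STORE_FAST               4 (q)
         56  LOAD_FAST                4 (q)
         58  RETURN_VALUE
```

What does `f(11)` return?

21

LOAD_FAST_LOAD_FAST a,a → push 11,11. Stack: [11, 11]
BINARY_OP - → 11 - 11 = 0. Stack: [0]
LOAD_FAST a → push 11. Stack: [0, 11]
BINARY_OP | → 0 | 11 = 11. Stack: [11]
STORE_FAST m → m=11. Stack: []
LOAD_CONST → push 9. Stack: [9]
LOAD_FAST m → push 11. Stack: [9, 11]
BINARY_OP - → 9 - 11 = -2. Stack: [-2]
LOAD_FAST m → push 11. Stack: [-2, 11]
BINARY_OP // → -2 // 11 = -1. Stack: [-1]
STORE_FAST y → y=-1. Stack: []
LOAD_FAST_LOAD_FAST m,y → push 11,-1. Stack: [11, -1]
BINARY_OP % → 11 % -1 = 0. Stack: [0]
LOAD_CONST → push 12. Stack: [0, 12]
BINARY_OP + → 0 + 12 = 12. Stack: [12]
STORE_FAST p → p=12. Stack: []
LOAD_FAST a → push 11. Stack: [11]
LOAD_CONST → push 10. Stack: [11, 10]
BINARY_OP + → 11 + 10 = 21. Stack: [21]
STORE_FAST q → q=21. Stack: []
LOAD_FAST q → push 21. Stack: [21]
RETURN_VALUE → return 21.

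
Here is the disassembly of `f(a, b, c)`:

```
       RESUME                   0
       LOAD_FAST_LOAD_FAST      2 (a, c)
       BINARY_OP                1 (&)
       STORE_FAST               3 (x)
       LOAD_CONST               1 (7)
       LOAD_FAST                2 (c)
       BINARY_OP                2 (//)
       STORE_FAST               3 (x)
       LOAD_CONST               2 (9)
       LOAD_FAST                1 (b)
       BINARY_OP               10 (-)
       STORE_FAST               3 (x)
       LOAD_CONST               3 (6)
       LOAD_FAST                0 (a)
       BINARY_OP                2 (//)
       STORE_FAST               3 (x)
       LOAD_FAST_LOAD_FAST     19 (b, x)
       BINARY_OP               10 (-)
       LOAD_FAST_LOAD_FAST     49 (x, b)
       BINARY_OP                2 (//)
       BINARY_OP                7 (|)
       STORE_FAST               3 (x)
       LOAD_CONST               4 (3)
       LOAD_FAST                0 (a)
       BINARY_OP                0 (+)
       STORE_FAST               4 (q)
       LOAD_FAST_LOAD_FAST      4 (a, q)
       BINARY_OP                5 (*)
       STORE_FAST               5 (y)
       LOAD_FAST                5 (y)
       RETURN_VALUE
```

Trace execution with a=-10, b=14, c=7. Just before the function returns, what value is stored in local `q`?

-7

LOAD_FAST_LOAD_FAST a,c → push -10,7. Stack: [-10, 7]
BINARY_OP & → -10 & 7 = 6. Stack: [6]
STORE_FAST x → x=6. Stack: []
LOAD_CONST → push 7. Stack: [7]
LOAD_FAST c → push 7. Stack: [7, 7]
BINARY_OP // → 7 // 7 = 1. Stack: [1]
STORE_FAST x → x=1. Stack: []
LOAD_CONST → push 9. Stack: [9]
LOAD_FAST b → push 14. Stack: [9, 14]
BINARY_OP - → 9 - 14 = -5. Stack: [-5]
STORE_FAST x → x=-5. Stack: []
LOAD_CONST → push 6. Stack: [6]
LOAD_FAST a → push -10. Stack: [6, -10]
BINARY_OP // → 6 // -10 = -1. Stack: [-1]
STORE_FAST x → x=-1. Stack: []
LOAD_FAST_LOAD_FAST b,x → push 14,-1. Stack: [14, -1]
BINARY_OP - → 14 - -1 = 15. Stack: [15]
LOAD_FAST_LOAD_FAST x,b → push -1,14. Stack: [15, -1, 14]
BINARY_OP // → -1 // 14 = -1. Stack: [15, -1]
BINARY_OP | → 15 | -1 = -1. Stack: [-1]
STORE_FAST x → x=-1. Stack: []
LOAD_CONST → push 3. Stack: [3]
LOAD_FAST a → push -10. Stack: [3, -10]
BINARY_OP + → 3 + -10 = -7. Stack: [-7]
STORE_FAST q → q=-7. Stack: []
LOAD_FAST_LOAD_FAST a,q → push -10,-7. Stack: [-10, -7]
BINARY_OP * → -10 * -7 = 70. Stack: [70]
STORE_FAST y → y=70. Stack: []
LOAD_FAST y → push 70. Stack: [70]
RETURN_VALUE → return 70.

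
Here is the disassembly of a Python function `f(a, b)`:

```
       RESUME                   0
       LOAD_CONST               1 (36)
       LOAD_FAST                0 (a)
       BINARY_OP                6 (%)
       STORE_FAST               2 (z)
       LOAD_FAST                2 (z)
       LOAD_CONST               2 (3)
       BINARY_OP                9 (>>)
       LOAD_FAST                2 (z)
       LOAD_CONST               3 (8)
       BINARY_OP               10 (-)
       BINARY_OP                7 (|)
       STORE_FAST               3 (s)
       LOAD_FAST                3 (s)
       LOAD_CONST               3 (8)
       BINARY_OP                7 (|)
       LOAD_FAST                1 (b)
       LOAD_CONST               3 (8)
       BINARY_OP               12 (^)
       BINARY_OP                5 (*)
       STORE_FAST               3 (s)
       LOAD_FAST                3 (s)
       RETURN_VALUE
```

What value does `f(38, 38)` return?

LOAD_CONST → push 36. Stack: [36]
LOAD_FAST a → push 38. Stack: [36, 38]
BINARY_OP % → 36 % 38 = 36. Stack: [36]
STORE_FAST z → z=36. Stack: []
LOAD_FAST z → push 36. Stack: [36]
LOAD_CONST → push 3. Stack: [36, 3]
BINARY_OP >> → 36 >> 3 = 4. Stack: [4]
LOAD_FAST z → push 36. Stack: [4, 36]
LOAD_CONST → push 8. Stack: [4, 36, 8]
BINARY_OP - → 36 - 8 = 28. Stack: [4, 28]
BINARY_OP | → 4 | 28 = 28. Stack: [28]
STORE_FAST s → s=28. Stack: []
LOAD_FAST s → push 28. Stack: [28]
LOAD_CONST → push 8. Stack: [28, 8]
BINARY_OP | → 28 | 8 = 28. Stack: [28]
LOAD_FAST b → push 38. Stack: [28, 38]
LOAD_CONST → push 8. Stack: [28, 38, 8]
BINARY_OP ^ → 38 ^ 8 = 46. Stack: [28, 46]
BINARY_OP * → 28 * 46 = 1288. Stack: [1288]
STORE_FAST s → s=1288. Stack: []
LOAD_FAST s → push 1288. Stack: [1288]
RETURN_VALUE → return 1288.

1288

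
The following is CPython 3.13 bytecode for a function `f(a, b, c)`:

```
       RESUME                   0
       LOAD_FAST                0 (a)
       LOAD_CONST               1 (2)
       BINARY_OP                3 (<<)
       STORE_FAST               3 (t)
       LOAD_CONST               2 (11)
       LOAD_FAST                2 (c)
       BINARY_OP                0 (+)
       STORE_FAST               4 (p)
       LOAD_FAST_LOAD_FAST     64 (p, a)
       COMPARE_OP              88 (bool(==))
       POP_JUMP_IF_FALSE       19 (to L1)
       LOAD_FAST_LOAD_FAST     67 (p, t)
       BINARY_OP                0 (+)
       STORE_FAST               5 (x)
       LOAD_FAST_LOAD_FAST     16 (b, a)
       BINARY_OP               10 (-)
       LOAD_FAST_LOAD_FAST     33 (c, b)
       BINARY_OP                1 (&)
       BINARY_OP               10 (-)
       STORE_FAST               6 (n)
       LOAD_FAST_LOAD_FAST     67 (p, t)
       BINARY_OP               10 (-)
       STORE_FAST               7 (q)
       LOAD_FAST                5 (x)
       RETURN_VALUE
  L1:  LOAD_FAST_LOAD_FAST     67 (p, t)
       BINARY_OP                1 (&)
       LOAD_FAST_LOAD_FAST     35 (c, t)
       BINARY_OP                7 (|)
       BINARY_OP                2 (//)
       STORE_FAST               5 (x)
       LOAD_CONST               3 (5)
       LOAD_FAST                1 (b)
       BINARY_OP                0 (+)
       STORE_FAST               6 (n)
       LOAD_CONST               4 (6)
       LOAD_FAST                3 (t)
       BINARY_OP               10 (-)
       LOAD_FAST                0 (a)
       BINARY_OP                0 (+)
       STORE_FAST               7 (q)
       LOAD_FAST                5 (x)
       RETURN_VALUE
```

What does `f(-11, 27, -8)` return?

LOAD_FAST a → push -11. Stack: [-11]
LOAD_CONST → push 2. Stack: [-11, 2]
BINARY_OP << → -11 << 2 = -44. Stack: [-44]
STORE_FAST t → t=-44. Stack: []
LOAD_CONST → push 11. Stack: [11]
LOAD_FAST c → push -8. Stack: [11, -8]
BINARY_OP + → 11 + -8 = 3. Stack: [3]
STORE_FAST p → p=3. Stack: []
LOAD_FAST_LOAD_FAST p,a → push 3,-11. Stack: [3, -11]
COMPARE_OP bool(==) → 3 vs -11 = False. Stack: [False]
POP_JUMP_IF_FALSE → pop False; jump. Stack: []
LOAD_FAST_LOAD_FAST p,t → push 3,-44. Stack: [3, -44]
BINARY_OP & → 3 & -44 = 0. Stack: [0]
LOAD_FAST_LOAD_FAST c,t → push -8,-44. Stack: [0, -8, -44]
BINARY_OP | → -8 | -44 = -4. Stack: [0, -4]
BINARY_OP // → 0 // -4 = 0. Stack: [0]
STORE_FAST x → x=0. Stack: []
LOAD_CONST → push 5. Stack: [5]
LOAD_FAST b → push 27. Stack: [5, 27]
BINARY_OP + → 5 + 27 = 32. Stack: [32]
STORE_FAST n → n=32. Stack: []
LOAD_CONST → push 6. Stack: [6]
LOAD_FAST t → push -44. Stack: [6, -44]
BINARY_OP - → 6 - -44 = 50. Stack: [50]
LOAD_FAST a → push -11. Stack: [50, -11]
BINARY_OP + → 50 + -11 = 39. Stack: [39]
STORE_FAST q → q=39. Stack: []
LOAD_FAST x → push 0. Stack: [0]
RETURN_VALUE → return 0.

0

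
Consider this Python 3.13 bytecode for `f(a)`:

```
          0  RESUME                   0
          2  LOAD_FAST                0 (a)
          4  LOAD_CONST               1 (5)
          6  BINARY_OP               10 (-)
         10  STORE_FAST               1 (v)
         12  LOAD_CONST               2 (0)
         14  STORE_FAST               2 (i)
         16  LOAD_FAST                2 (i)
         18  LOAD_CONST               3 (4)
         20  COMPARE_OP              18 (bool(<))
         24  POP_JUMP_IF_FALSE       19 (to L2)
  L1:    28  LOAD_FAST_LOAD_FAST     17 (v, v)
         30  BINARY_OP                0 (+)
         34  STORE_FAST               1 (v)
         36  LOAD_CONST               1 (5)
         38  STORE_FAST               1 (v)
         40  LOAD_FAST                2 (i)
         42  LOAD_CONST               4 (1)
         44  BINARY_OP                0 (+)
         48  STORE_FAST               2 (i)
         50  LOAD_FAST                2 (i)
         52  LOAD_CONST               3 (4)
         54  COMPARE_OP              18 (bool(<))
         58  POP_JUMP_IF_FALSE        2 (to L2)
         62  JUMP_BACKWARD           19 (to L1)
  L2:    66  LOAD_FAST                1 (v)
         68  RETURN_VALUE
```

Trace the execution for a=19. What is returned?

5

LOAD_FAST a → push 19. Stack: [19]
LOAD_CONST → push 5. Stack: [19, 5]
BINARY_OP - → 19 - 5 = 14. Stack: [14]
STORE_FAST v → v=14. Stack: []
LOAD_CONST → push 0. Stack: [0]
STORE_FAST i → i=0. Stack: []
LOAD_FAST i → push 0. Stack: [0]
LOAD_CONST → push 4. Stack: [0, 4]
COMPARE_OP bool(<) → 0 vs 4 = True. Stack: [True]
POP_JUMP_IF_FALSE → pop True; no jump. Stack: []
LOAD_FAST_LOAD_FAST v,v → push 14,14. Stack: [14, 14]
BINARY_OP + → 14 + 14 = 28. Stack: [28]
STORE_FAST v → v=28. Stack: []
LOAD_CONST → push 5. Stack: [5]
STORE_FAST v → v=5. Stack: []
LOAD_FAST i → push 0. Stack: [0]
LOAD_CONST → push 1. Stack: [0, 1]
BINARY_OP + → 0 + 1 = 1. Stack: [1]
STORE_FAST i → i=1. Stack: []
LOAD_FAST i → push 1. Stack: [1]
LOAD_CONST → push 4. Stack: [1, 4]
COMPARE_OP bool(<) → 1 vs 4 = True. Stack: [True]
POP_JUMP_IF_FALSE → pop True; no jump. Stack: []
LOAD_FAST_LOAD_FAST v,v → push 5,5. Stack: [5, 5]
BINARY_OP + → 5 + 5 = 10. Stack: [10]
STORE_FAST v → v=10. Stack: []
LOAD_CONST → push 5. Stack: [5]
STORE_FAST v → v=5. Stack: []
LOAD_FAST i → push 1. Stack: [1]
LOAD_CONST → push 1. Stack: [1, 1]
BINARY_OP + → 1 + 1 = 2. Stack: [2]
STORE_FAST i → i=2. Stack: []
LOAD_FAST i → push 2. Stack: [2]
LOAD_CONST → push 4. Stack: [2, 4]
COMPARE_OP bool(<) → 2 vs 4 = True. Stack: [True]
POP_JUMP_IF_FALSE → pop True; no jump. Stack: []
LOAD_FAST_LOAD_FAST v,v → push 5,5. Stack: [5, 5]
BINARY_OP + → 5 + 5 = 10. Stack: [10]
STORE_FAST v → v=10. Stack: []
LOAD_CONST → push 5. Stack: [5]
STORE_FAST v → v=5. Stack: []
LOAD_FAST i → push 2. Stack: [2]
LOAD_CONST → push 1. Stack: [2, 1]
BINARY_OP + → 2 + 1 = 3. Stack: [3]
STORE_FAST i → i=3. Stack: []
LOAD_FAST i → push 3. Stack: [3]
LOAD_CONST → push 4. Stack: [3, 4]
COMPARE_OP bool(<) → 3 vs 4 = True. Stack: [True]
POP_JUMP_IF_FALSE → pop True; no jump. Stack: []
LOAD_FAST_LOAD_FAST v,v → push 5,5. Stack: [5, 5]
BINARY_OP + → 5 + 5 = 10. Stack: [10]
STORE_FAST v → v=10. Stack: []
LOAD_CONST → push 5. Stack: [5]
STORE_FAST v → v=5. Stack: []
LOAD_FAST i → push 3. Stack: [3]
LOAD_CONST → push 1. Stack: [3, 1]
BINARY_OP + → 3 + 1 = 4. Stack: [4]
STORE_FAST i → i=4. Stack: []
LOAD_FAST i → push 4. Stack: [4]
LOAD_CONST → push 4. Stack: [4, 4]
COMPARE_OP bool(<) → 4 vs 4 = False. Stack: [False]
POP_JUMP_IF_FALSE → pop False; jump. Stack: []
LOAD_FAST v → push 5. Stack: [5]
RETURN_VALUE → return 5.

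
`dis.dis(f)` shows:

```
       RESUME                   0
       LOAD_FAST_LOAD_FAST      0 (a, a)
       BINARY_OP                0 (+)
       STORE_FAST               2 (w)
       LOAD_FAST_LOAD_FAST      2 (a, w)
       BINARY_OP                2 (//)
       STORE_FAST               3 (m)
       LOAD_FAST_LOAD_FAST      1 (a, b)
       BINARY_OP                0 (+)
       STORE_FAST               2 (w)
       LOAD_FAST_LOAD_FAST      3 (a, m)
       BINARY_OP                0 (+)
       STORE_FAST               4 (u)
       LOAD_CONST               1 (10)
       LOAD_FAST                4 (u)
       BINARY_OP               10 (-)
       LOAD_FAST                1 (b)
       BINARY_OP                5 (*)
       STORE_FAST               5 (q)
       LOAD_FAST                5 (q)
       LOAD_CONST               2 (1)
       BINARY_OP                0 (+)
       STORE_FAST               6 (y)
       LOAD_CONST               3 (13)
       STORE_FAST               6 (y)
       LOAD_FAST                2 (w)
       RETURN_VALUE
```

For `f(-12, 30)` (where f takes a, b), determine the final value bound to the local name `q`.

660

LOAD_FAST_LOAD_FAST a,a → push -12,-12. Stack: [-12, -12]
BINARY_OP + → -12 + -12 = -24. Stack: [-24]
STORE_FAST w → w=-24. Stack: []
LOAD_FAST_LOAD_FAST a,w → push -12,-24. Stack: [-12, -24]
BINARY_OP // → -12 // -24 = 0. Stack: [0]
STORE_FAST m → m=0. Stack: []
LOAD_FAST_LOAD_FAST a,b → push -12,30. Stack: [-12, 30]
BINARY_OP + → -12 + 30 = 18. Stack: [18]
STORE_FAST w → w=18. Stack: []
LOAD_FAST_LOAD_FAST a,m → push -12,0. Stack: [-12, 0]
BINARY_OP + → -12 + 0 = -12. Stack: [-12]
STORE_FAST u → u=-12. Stack: []
LOAD_CONST → push 10. Stack: [10]
LOAD_FAST u → push -12. Stack: [10, -12]
BINARY_OP - → 10 - -12 = 22. Stack: [22]
LOAD_FAST b → push 30. Stack: [22, 30]
BINARY_OP * → 22 * 30 = 660. Stack: [660]
STORE_FAST q → q=660. Stack: []
LOAD_FAST q → push 660. Stack: [660]
LOAD_CONST → push 1. Stack: [660, 1]
BINARY_OP + → 660 + 1 = 661. Stack: [661]
STORE_FAST y → y=661. Stack: []
LOAD_CONST → push 13. Stack: [13]
STORE_FAST y → y=13. Stack: []
LOAD_FAST w → push 18. Stack: [18]
RETURN_VALUE → return 18.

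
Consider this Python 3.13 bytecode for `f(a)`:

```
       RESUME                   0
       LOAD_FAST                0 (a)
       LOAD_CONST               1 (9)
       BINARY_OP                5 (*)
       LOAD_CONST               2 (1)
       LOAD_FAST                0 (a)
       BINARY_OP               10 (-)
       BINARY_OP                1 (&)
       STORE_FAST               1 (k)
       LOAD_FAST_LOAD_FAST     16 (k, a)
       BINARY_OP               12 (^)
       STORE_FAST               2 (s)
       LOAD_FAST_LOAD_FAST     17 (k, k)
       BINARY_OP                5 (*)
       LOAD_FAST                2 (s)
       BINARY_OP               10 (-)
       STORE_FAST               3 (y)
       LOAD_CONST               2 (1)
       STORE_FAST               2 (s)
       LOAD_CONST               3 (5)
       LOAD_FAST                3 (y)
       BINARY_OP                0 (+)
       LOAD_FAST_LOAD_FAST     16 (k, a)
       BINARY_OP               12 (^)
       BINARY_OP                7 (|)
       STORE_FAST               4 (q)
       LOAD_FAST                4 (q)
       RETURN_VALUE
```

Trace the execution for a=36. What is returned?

104949

LOAD_FAST a → push 36. Stack: [36]
LOAD_CONST → push 9. Stack: [36, 9]
BINARY_OP * → 36 * 9 = 324. Stack: [324]
LOAD_CONST → push 1. Stack: [324, 1]
LOAD_FAST a → push 36. Stack: [324, 1, 36]
BINARY_OP - → 1 - 36 = -35. Stack: [324, -35]
BINARY_OP & → 324 & -35 = 324. Stack: [324]
STORE_FAST k → k=324. Stack: []
LOAD_FAST_LOAD_FAST k,a → push 324,36. Stack: [324, 36]
BINARY_OP ^ → 324 ^ 36 = 352. Stack: [352]
STORE_FAST s → s=352. Stack: []
LOAD_FAST_LOAD_FAST k,k → push 324,324. Stack: [324, 324]
BINARY_OP * → 324 * 324 = 104976. Stack: [104976]
LOAD_FAST s → push 352. Stack: [104976, 352]
BINARY_OP - → 104976 - 352 = 104624. Stack: [104624]
STORE_FAST y → y=104624. Stack: []
LOAD_CONST → push 1. Stack: [1]
STORE_FAST s → s=1. Stack: []
LOAD_CONST → push 5. Stack: [5]
LOAD_FAST y → push 104624. Stack: [5, 104624]
BINARY_OP + → 5 + 104624 = 104629. Stack: [104629]
LOAD_FAST_LOAD_FAST k,a → push 324,36. Stack: [104629, 324, 36]
BINARY_OP ^ → 324 ^ 36 = 352. Stack: [104629, 352]
BINARY_OP | → 104629 | 352 = 104949. Stack: [104949]
STORE_FAST q → q=104949. Stack: []
LOAD_FAST q → push 104949. Stack: [104949]
RETURN_VALUE → return 104949.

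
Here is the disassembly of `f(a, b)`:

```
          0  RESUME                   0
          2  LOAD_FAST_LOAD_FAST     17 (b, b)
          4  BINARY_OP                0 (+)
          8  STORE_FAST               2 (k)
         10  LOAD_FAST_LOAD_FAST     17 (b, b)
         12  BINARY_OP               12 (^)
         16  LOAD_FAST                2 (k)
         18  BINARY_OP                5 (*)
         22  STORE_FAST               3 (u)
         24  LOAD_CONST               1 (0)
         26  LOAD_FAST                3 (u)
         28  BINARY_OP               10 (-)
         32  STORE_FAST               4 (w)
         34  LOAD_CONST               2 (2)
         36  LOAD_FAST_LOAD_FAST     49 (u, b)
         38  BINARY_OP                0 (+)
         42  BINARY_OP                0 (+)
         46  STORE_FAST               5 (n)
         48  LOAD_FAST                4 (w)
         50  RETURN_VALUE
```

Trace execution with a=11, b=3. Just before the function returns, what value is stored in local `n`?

LOAD_FAST_LOAD_FAST b,b → push 3,3. Stack: [3, 3]
BINARY_OP + → 3 + 3 = 6. Stack: [6]
STORE_FAST k → k=6. Stack: []
LOAD_FAST_LOAD_FAST b,b → push 3,3. Stack: [3, 3]
BINARY_OP ^ → 3 ^ 3 = 0. Stack: [0]
LOAD_FAST k → push 6. Stack: [0, 6]
BINARY_OP * → 0 * 6 = 0. Stack: [0]
STORE_FAST u → u=0. Stack: []
LOAD_CONST → push 0. Stack: [0]
LOAD_FAST u → push 0. Stack: [0, 0]
BINARY_OP - → 0 - 0 = 0. Stack: [0]
STORE_FAST w → w=0. Stack: []
LOAD_CONST → push 2. Stack: [2]
LOAD_FAST_LOAD_FAST u,b → push 0,3. Stack: [2, 0, 3]
BINARY_OP + → 0 + 3 = 3. Stack: [2, 3]
BINARY_OP + → 2 + 3 = 5. Stack: [5]
STORE_FAST n → n=5. Stack: []
LOAD_FAST w → push 0. Stack: [0]
RETURN_VALUE → return 0.

5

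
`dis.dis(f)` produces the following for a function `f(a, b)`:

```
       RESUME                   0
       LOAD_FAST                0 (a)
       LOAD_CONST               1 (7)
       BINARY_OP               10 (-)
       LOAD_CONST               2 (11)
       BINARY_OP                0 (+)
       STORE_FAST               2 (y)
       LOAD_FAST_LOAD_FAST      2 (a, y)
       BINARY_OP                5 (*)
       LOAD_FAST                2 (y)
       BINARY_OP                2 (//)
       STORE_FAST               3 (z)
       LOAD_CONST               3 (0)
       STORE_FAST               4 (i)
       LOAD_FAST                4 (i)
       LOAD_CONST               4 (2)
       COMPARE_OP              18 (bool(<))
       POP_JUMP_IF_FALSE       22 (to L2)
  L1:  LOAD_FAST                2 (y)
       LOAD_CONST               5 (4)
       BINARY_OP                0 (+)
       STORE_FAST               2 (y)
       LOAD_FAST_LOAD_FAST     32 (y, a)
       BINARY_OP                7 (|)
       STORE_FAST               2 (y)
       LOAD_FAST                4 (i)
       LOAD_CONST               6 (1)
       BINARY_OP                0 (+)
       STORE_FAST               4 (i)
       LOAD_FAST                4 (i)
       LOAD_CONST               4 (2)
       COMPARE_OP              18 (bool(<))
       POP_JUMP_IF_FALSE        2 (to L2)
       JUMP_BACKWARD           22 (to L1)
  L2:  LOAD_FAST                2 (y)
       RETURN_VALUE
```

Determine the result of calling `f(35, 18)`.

LOAD_FAST a → push 35. Stack: [35]
LOAD_CONST → push 7. Stack: [35, 7]
BINARY_OP - → 35 - 7 = 28. Stack: [28]
LOAD_CONST → push 11. Stack: [28, 11]
BINARY_OP + → 28 + 11 = 39. Stack: [39]
STORE_FAST y → y=39. Stack: []
LOAD_FAST_LOAD_FAST a,y → push 35,39. Stack: [35, 39]
BINARY_OP * → 35 * 39 = 1365. Stack: [1365]
LOAD_FAST y → push 39. Stack: [1365, 39]
BINARY_OP // → 1365 // 39 = 35. Stack: [35]
STORE_FAST z → z=35. Stack: []
LOAD_CONST → push 0. Stack: [0]
STORE_FAST i → i=0. Stack: []
LOAD_FAST i → push 0. Stack: [0]
LOAD_CONST → push 2. Stack: [0, 2]
COMPARE_OP bool(<) → 0 vs 2 = True. Stack: [True]
POP_JUMP_IF_FALSE → pop True; no jump. Stack: []
LOAD_FAST y → push 39. Stack: [39]
LOAD_CONST → push 4. Stack: [39, 4]
BINARY_OP + → 39 + 4 = 43. Stack: [43]
STORE_FAST y → y=43. Stack: []
LOAD_FAST_LOAD_FAST y,a → push 43,35. Stack: [43, 35]
BINARY_OP | → 43 | 35 = 43. Stack: [43]
STORE_FAST y → y=43. Stack: []
LOAD_FAST i → push 0. Stack: [0]
LOAD_CONST → push 1. Stack: [0, 1]
BINARY_OP + → 0 + 1 = 1. Stack: [1]
STORE_FAST i → i=1. Stack: []
LOAD_FAST i → push 1. Stack: [1]
LOAD_CONST → push 2. Stack: [1, 2]
COMPARE_OP bool(<) → 1 vs 2 = True. Stack: [True]
POP_JUMP_IF_FALSE → pop True; no jump. Stack: []
LOAD_FAST y → push 43. Stack: [43]
LOAD_CONST → push 4. Stack: [43, 4]
BINARY_OP + → 43 + 4 = 47. Stack: [47]
STORE_FAST y → y=47. Stack: []
LOAD_FAST_LOAD_FAST y,a → push 47,35. Stack: [47, 35]
BINARY_OP | → 47 | 35 = 47. Stack: [47]
STORE_FAST y → y=47. Stack: []
LOAD_FAST i → push 1. Stack: [1]
LOAD_CONST → push 1. Stack: [1, 1]
BINARY_OP + → 1 + 1 = 2. Stack: [2]
STORE_FAST i → i=2. Stack: []
LOAD_FAST i → push 2. Stack: [2]
LOAD_CONST → push 2. Stack: [2, 2]
COMPARE_OP bool(<) → 2 vs 2 = False. Stack: [False]
POP_JUMP_IF_FALSE → pop False; jump. Stack: []
LOAD_FAST y → push 47. Stack: [47]
RETURN_VALUE → return 47.

47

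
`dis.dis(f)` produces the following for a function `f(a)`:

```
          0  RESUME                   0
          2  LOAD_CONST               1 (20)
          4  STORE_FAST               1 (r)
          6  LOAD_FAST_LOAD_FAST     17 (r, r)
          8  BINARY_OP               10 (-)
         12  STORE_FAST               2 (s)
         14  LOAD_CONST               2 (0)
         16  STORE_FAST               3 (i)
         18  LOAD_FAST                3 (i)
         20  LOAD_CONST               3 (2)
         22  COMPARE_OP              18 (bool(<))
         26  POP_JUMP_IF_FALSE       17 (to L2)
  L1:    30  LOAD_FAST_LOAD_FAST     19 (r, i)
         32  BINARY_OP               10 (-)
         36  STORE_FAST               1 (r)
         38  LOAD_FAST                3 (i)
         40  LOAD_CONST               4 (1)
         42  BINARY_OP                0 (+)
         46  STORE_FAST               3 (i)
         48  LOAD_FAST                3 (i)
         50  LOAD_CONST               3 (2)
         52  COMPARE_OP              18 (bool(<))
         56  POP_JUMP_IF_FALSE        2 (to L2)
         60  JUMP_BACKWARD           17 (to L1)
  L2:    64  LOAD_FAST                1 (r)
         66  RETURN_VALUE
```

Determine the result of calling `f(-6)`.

19

LOAD_CONST → push 20. Stack: [20]
STORE_FAST r → r=20. Stack: []
LOAD_FAST_LOAD_FAST r,r → push 20,20. Stack: [20, 20]
BINARY_OP - → 20 - 20 = 0. Stack: [0]
STORE_FAST s → s=0. Stack: []
LOAD_CONST → push 0. Stack: [0]
STORE_FAST i → i=0. Stack: []
LOAD_FAST i → push 0. Stack: [0]
LOAD_CONST → push 2. Stack: [0, 2]
COMPARE_OP bool(<) → 0 vs 2 = True. Stack: [True]
POP_JUMP_IF_FALSE → pop True; no jump. Stack: []
LOAD_FAST_LOAD_FAST r,i → push 20,0. Stack: [20, 0]
BINARY_OP - → 20 - 0 = 20. Stack: [20]
STORE_FAST r → r=20. Stack: []
LOAD_FAST i → push 0. Stack: [0]
LOAD_CONST → push 1. Stack: [0, 1]
BINARY_OP + → 0 + 1 = 1. Stack: [1]
STORE_FAST i → i=1. Stack: []
LOAD_FAST i → push 1. Stack: [1]
LOAD_CONST → push 2. Stack: [1, 2]
COMPARE_OP bool(<) → 1 vs 2 = True. Stack: [True]
POP_JUMP_IF_FALSE → pop True; no jump. Stack: []
LOAD_FAST_LOAD_FAST r,i → push 20,1. Stack: [20, 1]
BINARY_OP - → 20 - 1 = 19. Stack: [19]
STORE_FAST r → r=19. Stack: []
LOAD_FAST i → push 1. Stack: [1]
LOAD_CONST → push 1. Stack: [1, 1]
BINARY_OP + → 1 + 1 = 2. Stack: [2]
STORE_FAST i → i=2. Stack: []
LOAD_FAST i → push 2. Stack: [2]
LOAD_CONST → push 2. Stack: [2, 2]
COMPARE_OP bool(<) → 2 vs 2 = False. Stack: [False]
POP_JUMP_IF_FALSE → pop False; jump. Stack: []
LOAD_FAST r → push 19. Stack: [19]
RETURN_VALUE → return 19.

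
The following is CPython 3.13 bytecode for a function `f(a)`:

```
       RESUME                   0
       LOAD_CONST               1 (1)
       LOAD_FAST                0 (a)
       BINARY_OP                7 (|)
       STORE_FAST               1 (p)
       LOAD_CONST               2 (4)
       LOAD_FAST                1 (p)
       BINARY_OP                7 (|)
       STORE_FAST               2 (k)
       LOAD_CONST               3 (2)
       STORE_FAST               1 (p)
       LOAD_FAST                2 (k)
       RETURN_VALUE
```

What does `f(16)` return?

21

LOAD_CONST → push 1. Stack: [1]
LOAD_FAST a → push 16. Stack: [1, 16]
BINARY_OP | → 1 | 16 = 17. Stack: [17]
STORE_FAST p → p=17. Stack: []
LOAD_CONST → push 4. Stack: [4]
LOAD_FAST p → push 17. Stack: [4, 17]
BINARY_OP | → 4 | 17 = 21. Stack: [21]
STORE_FAST k → k=21. Stack: []
LOAD_CONST → push 2. Stack: [2]
STORE_FAST p → p=2. Stack: []
LOAD_FAST k → push 21. Stack: [21]
RETURN_VALUE → return 21.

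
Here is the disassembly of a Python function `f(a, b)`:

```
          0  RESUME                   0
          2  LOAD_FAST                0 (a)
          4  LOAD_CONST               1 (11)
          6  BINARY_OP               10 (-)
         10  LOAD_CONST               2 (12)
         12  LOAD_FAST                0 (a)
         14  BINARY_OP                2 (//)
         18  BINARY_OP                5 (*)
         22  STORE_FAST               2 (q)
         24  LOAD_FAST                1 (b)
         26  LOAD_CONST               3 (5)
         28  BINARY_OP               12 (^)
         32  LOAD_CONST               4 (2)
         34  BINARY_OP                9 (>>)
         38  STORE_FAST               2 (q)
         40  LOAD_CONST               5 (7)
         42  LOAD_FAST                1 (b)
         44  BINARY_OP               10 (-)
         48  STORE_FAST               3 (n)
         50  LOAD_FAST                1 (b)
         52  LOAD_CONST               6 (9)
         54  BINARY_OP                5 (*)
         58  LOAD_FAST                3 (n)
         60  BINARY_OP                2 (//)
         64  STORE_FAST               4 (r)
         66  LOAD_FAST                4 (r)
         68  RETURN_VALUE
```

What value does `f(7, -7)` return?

-5

LOAD_FAST a → push 7. Stack: [7]
LOAD_CONST → push 11. Stack: [7, 11]
BINARY_OP - → 7 - 11 = -4. Stack: [-4]
LOAD_CONST → push 12. Stack: [-4, 12]
LOAD_FAST a → push 7. Stack: [-4, 12, 7]
BINARY_OP // → 12 // 7 = 1. Stack: [-4, 1]
BINARY_OP * → -4 * 1 = -4. Stack: [-4]
STORE_FAST q → q=-4. Stack: []
LOAD_FAST b → push -7. Stack: [-7]
LOAD_CONST → push 5. Stack: [-7, 5]
BINARY_OP ^ → -7 ^ 5 = -4. Stack: [-4]
LOAD_CONST → push 2. Stack: [-4, 2]
BINARY_OP >> → -4 >> 2 = -1. Stack: [-1]
STORE_FAST q → q=-1. Stack: []
LOAD_CONST → push 7. Stack: [7]
LOAD_FAST b → push -7. Stack: [7, -7]
BINARY_OP - → 7 - -7 = 14. Stack: [14]
STORE_FAST n → n=14. Stack: []
LOAD_FAST b → push -7. Stack: [-7]
LOAD_CONST → push 9. Stack: [-7, 9]
BINARY_OP * → -7 * 9 = -63. Stack: [-63]
LOAD_FAST n → push 14. Stack: [-63, 14]
BINARY_OP // → -63 // 14 = -5. Stack: [-5]
STORE_FAST r → r=-5. Stack: []
LOAD_FAST r → push -5. Stack: [-5]
RETURN_VALUE → return -5.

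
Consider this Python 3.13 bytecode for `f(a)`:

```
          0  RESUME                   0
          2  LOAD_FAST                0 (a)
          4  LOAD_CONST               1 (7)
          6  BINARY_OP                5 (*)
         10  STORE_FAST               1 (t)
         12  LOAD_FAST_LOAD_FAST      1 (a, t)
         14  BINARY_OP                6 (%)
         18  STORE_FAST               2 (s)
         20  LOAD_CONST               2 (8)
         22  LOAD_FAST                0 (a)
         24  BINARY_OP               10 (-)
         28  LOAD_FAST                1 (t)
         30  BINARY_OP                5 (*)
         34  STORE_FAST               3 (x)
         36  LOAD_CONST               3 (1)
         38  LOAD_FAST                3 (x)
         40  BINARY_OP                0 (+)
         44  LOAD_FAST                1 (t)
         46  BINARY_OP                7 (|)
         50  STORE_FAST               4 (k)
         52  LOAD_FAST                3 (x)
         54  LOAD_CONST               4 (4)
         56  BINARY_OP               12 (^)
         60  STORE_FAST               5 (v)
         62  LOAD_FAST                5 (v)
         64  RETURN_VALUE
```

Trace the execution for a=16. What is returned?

-892

LOAD_FAST a → push 16. Stack: [16]
LOAD_CONST → push 7. Stack: [16, 7]
BINARY_OP * → 16 * 7 = 112. Stack: [112]
STORE_FAST t → t=112. Stack: []
LOAD_FAST_LOAD_FAST a,t → push 16,112. Stack: [16, 112]
BINARY_OP % → 16 % 112 = 16. Stack: [16]
STORE_FAST s → s=16. Stack: []
LOAD_CONST → push 8. Stack: [8]
LOAD_FAST a → push 16. Stack: [8, 16]
BINARY_OP - → 8 - 16 = -8. Stack: [-8]
LOAD_FAST t → push 112. Stack: [-8, 112]
BINARY_OP * → -8 * 112 = -896. Stack: [-896]
STORE_FAST x → x=-896. Stack: []
LOAD_CONST → push 1. Stack: [1]
LOAD_FAST x → push -896. Stack: [1, -896]
BINARY_OP + → 1 + -896 = -895. Stack: [-895]
LOAD_FAST t → push 112. Stack: [-895, 112]
BINARY_OP | → -895 | 112 = -783. Stack: [-783]
STORE_FAST k → k=-783. Stack: []
LOAD_FAST x → push -896. Stack: [-896]
LOAD_CONST → push 4. Stack: [-896, 4]
BINARY_OP ^ → -896 ^ 4 = -892. Stack: [-892]
STORE_FAST v → v=-892. Stack: []
LOAD_FAST v → push -892. Stack: [-892]
RETURN_VALUE → return -892.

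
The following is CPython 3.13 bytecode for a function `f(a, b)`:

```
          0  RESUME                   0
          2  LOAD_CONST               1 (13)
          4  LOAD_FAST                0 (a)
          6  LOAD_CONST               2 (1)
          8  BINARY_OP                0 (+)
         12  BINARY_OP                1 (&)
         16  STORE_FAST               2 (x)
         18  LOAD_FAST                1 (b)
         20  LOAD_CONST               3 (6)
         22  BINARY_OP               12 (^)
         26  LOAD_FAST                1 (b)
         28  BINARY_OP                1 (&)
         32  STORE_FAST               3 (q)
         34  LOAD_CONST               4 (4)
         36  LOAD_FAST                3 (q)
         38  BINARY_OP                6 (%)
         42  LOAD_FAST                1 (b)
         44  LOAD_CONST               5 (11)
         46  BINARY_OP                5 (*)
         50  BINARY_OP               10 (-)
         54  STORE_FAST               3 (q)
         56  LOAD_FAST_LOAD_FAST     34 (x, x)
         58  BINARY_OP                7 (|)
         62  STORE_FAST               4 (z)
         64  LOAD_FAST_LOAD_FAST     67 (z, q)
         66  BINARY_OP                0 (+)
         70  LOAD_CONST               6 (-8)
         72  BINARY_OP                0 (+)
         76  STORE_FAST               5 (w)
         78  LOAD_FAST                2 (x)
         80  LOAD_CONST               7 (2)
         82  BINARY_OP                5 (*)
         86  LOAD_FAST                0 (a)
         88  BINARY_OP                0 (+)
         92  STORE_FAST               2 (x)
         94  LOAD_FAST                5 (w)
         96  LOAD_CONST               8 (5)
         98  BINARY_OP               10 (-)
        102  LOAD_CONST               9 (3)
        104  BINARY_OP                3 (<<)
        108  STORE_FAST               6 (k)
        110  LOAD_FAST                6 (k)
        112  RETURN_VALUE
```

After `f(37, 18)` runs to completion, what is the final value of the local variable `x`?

45

LOAD_CONST → push 13. Stack: [13]
LOAD_FAST a → push 37. Stack: [13, 37]
LOAD_CONST → push 1. Stack: [13, 37, 1]
BINARY_OP + → 37 + 1 = 38. Stack: [13, 38]
BINARY_OP & → 13 & 38 = 4. Stack: [4]
STORE_FAST x → x=4. Stack: []
LOAD_FAST b → push 18. Stack: [18]
LOAD_CONST → push 6. Stack: [18, 6]
BINARY_OP ^ → 18 ^ 6 = 20. Stack: [20]
LOAD_FAST b → push 18. Stack: [20, 18]
BINARY_OP & → 20 & 18 = 16. Stack: [16]
STORE_FAST q → q=16. Stack: []
LOAD_CONST → push 4. Stack: [4]
LOAD_FAST q → push 16. Stack: [4, 16]
BINARY_OP % → 4 % 16 = 4. Stack: [4]
LOAD_FAST b → push 18. Stack: [4, 18]
LOAD_CONST → push 11. Stack: [4, 18, 11]
BINARY_OP * → 18 * 11 = 198. Stack: [4, 198]
BINARY_OP - → 4 - 198 = -194. Stack: [-194]
STORE_FAST q → q=-194. Stack: []
LOAD_FAST_LOAD_FAST x,x → push 4,4. Stack: [4, 4]
BINARY_OP | → 4 | 4 = 4. Stack: [4]
STORE_FAST z → z=4. Stack: []
LOAD_FAST_LOAD_FAST z,q → push 4,-194. Stack: [4, -194]
BINARY_OP + → 4 + -194 = -190. Stack: [-190]
LOAD_CONST → push -8. Stack: [-190, -8]
BINARY_OP + → -190 + -8 = -198. Stack: [-198]
STORE_FAST w → w=-198. Stack: []
LOAD_FAST x → push 4. Stack: [4]
LOAD_CONST → push 2. Stack: [4, 2]
BINARY_OP * → 4 * 2 = 8. Stack: [8]
LOAD_FAST a → push 37. Stack: [8, 37]
BINARY_OP + → 8 + 37 = 45. Stack: [45]
STORE_FAST x → x=45. Stack: []
LOAD_FAST w → push -198. Stack: [-198]
LOAD_CONST → push 5. Stack: [-198, 5]
BINARY_OP - → -198 - 5 = -203. Stack: [-203]
LOAD_CONST → push 3. Stack: [-203, 3]
BINARY_OP << → -203 << 3 = -1624. Stack: [-1624]
STORE_FAST k → k=-1624. Stack: []
LOAD_FAST k → push -1624. Stack: [-1624]
RETURN_VALUE → return -1624.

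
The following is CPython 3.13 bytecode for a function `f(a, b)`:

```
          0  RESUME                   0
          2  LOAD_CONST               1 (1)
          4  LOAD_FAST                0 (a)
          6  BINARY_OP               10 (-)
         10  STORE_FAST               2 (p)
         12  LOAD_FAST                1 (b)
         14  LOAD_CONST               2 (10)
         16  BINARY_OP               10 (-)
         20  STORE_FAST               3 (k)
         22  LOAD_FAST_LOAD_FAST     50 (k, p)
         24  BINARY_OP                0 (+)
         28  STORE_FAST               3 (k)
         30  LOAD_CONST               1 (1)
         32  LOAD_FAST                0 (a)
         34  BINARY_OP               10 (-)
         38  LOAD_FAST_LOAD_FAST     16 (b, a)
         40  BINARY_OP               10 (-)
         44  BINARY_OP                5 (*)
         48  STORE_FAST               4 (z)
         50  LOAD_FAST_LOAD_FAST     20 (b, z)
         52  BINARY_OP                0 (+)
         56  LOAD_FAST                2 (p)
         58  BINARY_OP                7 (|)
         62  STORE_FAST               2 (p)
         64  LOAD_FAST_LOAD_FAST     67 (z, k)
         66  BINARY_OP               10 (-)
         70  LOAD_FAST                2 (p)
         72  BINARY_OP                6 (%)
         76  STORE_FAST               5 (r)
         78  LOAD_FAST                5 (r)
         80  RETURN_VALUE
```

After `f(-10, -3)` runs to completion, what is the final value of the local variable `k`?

-2

LOAD_CONST → push 1. Stack: [1]
LOAD_FAST a → push -10. Stack: [1, -10]
BINARY_OP - → 1 - -10 = 11. Stack: [11]
STORE_FAST p → p=11. Stack: []
LOAD_FAST b → push -3. Stack: [-3]
LOAD_CONST → push 10. Stack: [-3, 10]
BINARY_OP - → -3 - 10 = -13. Stack: [-13]
STORE_FAST k → k=-13. Stack: []
LOAD_FAST_LOAD_FAST k,p → push -13,11. Stack: [-13, 11]
BINARY_OP + → -13 + 11 = -2. Stack: [-2]
STORE_FAST k → k=-2. Stack: []
LOAD_CONST → push 1. Stack: [1]
LOAD_FAST a → push -10. Stack: [1, -10]
BINARY_OP - → 1 - -10 = 11. Stack: [11]
LOAD_FAST_LOAD_FAST b,a → push -3,-10. Stack: [11, -3, -10]
BINARY_OP - → -3 - -10 = 7. Stack: [11, 7]
BINARY_OP * → 11 * 7 = 77. Stack: [77]
STORE_FAST z → z=77. Stack: []
LOAD_FAST_LOAD_FAST b,z → push -3,77. Stack: [-3, 77]
BINARY_OP + → -3 + 77 = 74. Stack: [74]
LOAD_FAST p → push 11. Stack: [74, 11]
BINARY_OP | → 74 | 11 = 75. Stack: [75]
STORE_FAST p → p=75. Stack: []
LOAD_FAST_LOAD_FAST z,k → push 77,-2. Stack: [77, -2]
BINARY_OP - → 77 - -2 = 79. Stack: [79]
LOAD_FAST p → push 75. Stack: [79, 75]
BINARY_OP % → 79 % 75 = 4. Stack: [4]
STORE_FAST r → r=4. Stack: []
LOAD_FAST r → push 4. Stack: [4]
RETURN_VALUE → return 4.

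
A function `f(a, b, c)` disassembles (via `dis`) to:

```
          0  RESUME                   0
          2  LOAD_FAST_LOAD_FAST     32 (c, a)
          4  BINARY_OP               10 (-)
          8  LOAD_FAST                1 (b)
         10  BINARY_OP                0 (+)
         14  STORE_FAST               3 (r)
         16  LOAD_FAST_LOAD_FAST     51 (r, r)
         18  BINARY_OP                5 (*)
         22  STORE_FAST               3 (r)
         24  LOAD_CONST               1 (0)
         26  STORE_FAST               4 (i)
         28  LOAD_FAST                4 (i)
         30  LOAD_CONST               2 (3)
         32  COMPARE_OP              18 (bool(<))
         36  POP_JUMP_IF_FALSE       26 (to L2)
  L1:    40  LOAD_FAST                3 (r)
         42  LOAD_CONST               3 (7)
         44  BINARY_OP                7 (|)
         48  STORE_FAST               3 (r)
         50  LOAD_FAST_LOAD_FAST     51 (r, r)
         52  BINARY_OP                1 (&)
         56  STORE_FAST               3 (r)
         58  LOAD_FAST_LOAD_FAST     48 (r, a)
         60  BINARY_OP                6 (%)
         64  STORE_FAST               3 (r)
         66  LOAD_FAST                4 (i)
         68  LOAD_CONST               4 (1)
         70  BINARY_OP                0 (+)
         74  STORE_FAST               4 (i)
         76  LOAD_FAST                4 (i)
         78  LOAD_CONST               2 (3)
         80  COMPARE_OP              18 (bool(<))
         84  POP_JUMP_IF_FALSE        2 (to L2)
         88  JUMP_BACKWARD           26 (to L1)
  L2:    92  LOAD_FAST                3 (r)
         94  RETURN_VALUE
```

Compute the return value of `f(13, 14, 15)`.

LOAD_FAST_LOAD_FAST c,a → push 15,13
BINARY_OP - → 15 - 13 = 2
LOAD_FAST b → push 14
BINARY_OP + → 2 + 14 = 16
STORE_FAST r → r=16
LOAD_FAST_LOAD_FAST r,r → push 16,16
BINARY_OP * → 16 * 16 = 256
STORE_FAST r → r=256
LOAD_CONST → push 0
STORE_FAST i → i=0
LOAD_FAST i → push 0
LOAD_CONST → push 3
COMPARE_OP bool(<) → 0 vs 3 = True
POP_JUMP_IF_FALSE → pop True; no jump
LOAD_FAST r → push 256
LOAD_CONST → push 7
BINARY_OP | → 256 | 7 = 263
STORE_FAST r → r=263
LOAD_FAST_LOAD_FAST r,r → push 263,263
BINARY_OP & → 263 & 263 = 263
STORE_FAST r → r=263
LOAD_FAST_LOAD_FAST r,a → push 263,13
BINARY_OP % → 263 % 13 = 3
STORE_FAST r → r=3
LOAD_FAST i → push 0
LOAD_CONST → push 1
BINARY_OP + → 0 + 1 = 1
STORE_FAST i → i=1
LOAD_FAST i → push 1
LOAD_CONST → push 3
COMPARE_OP bool(<) → 1 vs 3 = True
POP_JUMP_IF_FALSE → pop True; no jump
LOAD_FAST r → push 3
LOAD_CONST → push 7
BINARY_OP | → 3 | 7 = 7
STORE_FAST r → r=7
LOAD_FAST_LOAD_FAST r,r → push 7,7
BINARY_OP & → 7 & 7 = 7
STORE_FAST r → r=7
LOAD_FAST_LOAD_FAST r,a → push 7,13
BINARY_OP % → 7 % 13 = 7
STORE_FAST r → r=7
LOAD_FAST i → push 1
LOAD_CONST → push 1
BINARY_OP + → 1 + 1 = 2
STORE_FAST i → i=2
LOAD_FAST i → push 2
LOAD_CONST → push 3
COMPARE_OP bool(<) → 2 vs 3 = True
POP_JUMP_IF_FALSE → pop True; no jump
LOAD_FAST r → push 7
LOAD_CONST → push 7
BINARY_OP | → 7 | 7 = 7
STORE_FAST r → r=7
LOAD_FAST_LOAD_FAST r,r → push 7,7
BINARY_OP & → 7 & 7 = 7
STORE_FAST r → r=7
LOAD_FAST_LOAD_FAST r,a → push 7,13
BINARY_OP % → 7 % 13 = 7
STORE_FAST r → r=7
LOAD_FAST i → push 2
LOAD_CONST → push 1
BINARY_OP + → 2 + 1 = 3
STORE_FAST i → i=3
LOAD_FAST i → push 3
LOAD_CONST → push 3
COMPARE_OP bool(<) → 3 vs 3 = False
POP_JUMP_IF_FALSE → pop False; jump
LOAD_FAST r → push 7
RETURN_VALUE → return 7.

7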